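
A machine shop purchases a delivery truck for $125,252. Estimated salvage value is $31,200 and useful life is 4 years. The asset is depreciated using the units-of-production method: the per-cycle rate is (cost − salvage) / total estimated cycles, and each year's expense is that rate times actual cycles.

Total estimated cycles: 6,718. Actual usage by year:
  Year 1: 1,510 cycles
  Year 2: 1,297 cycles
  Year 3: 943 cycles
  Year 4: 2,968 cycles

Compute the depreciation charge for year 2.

Depreciable base = $125,252 − $31,200 = $94,052.
Rate = $94,052 / 6,718 cycles = $14 per cycle.
Year 1: 1,510 × $14 = $21,140. Book value $104,112.
Year 2: 1,297 × $14 = $18,158. Book value $85,954.

$18,158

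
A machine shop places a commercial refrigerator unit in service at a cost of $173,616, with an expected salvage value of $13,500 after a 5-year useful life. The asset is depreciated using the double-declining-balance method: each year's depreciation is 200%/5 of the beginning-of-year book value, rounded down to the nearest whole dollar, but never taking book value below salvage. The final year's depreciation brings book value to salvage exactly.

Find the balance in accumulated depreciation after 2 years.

$111,114

Depreciable base = $173,616 − $13,500 = $160,116.
Year 1: ⌊$173,616 × 200%/5⌋ = $69,446. Book value $104,170.
Year 2: ⌊$104,170 × 200%/5⌋ = $41,668. Book value $62,502.
Accumulated through year 2 = $173,616 − $62,502 = $111,114.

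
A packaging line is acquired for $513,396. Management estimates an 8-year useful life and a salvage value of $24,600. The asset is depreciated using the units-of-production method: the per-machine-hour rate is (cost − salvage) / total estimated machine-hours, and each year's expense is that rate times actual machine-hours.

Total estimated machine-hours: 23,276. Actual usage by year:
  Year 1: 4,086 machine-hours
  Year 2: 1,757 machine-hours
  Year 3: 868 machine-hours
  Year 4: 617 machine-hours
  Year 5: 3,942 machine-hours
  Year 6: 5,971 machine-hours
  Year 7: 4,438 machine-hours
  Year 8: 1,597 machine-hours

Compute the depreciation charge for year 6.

Depreciable base = $513,396 − $24,600 = $488,796.
Rate = $488,796 / 23,276 machine-hours = $21 per machine-hour.
Year 1: 4,086 × $21 = $85,806. Book value $427,590.
Year 2: 1,757 × $21 = $36,897. Book value $390,693.
Year 3: 868 × $21 = $18,228. Book value $372,465.
Year 4: 617 × $21 = $12,957. Book value $359,508.
Year 5: 3,942 × $21 = $82,782. Book value $276,726.
Year 6: 5,971 × $21 = $125,391. Book value $151,335.

$125,391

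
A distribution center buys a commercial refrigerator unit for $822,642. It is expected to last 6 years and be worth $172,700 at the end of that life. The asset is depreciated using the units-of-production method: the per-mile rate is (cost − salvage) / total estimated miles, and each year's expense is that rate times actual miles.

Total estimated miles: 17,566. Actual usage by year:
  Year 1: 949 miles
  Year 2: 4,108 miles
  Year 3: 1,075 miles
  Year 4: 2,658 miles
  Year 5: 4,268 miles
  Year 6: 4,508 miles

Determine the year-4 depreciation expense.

$98,346

Depreciable base = $822,642 − $172,700 = $649,942.
Rate = $649,942 / 17,566 miles = $37 per mile.
Year 1: 949 × $37 = $35,113. Book value $787,529.
Year 2: 4,108 × $37 = $151,996. Book value $635,533.
Year 3: 1,075 × $37 = $39,775. Book value $595,758.
Year 4: 2,658 × $37 = $98,346. Book value $497,412.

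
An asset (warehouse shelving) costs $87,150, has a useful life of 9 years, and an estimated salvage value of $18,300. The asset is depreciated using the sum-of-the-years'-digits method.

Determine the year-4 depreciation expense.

Depreciable base = $87,150 − $18,300 = $68,850.
Sum of the years' digits = 9+8+7+6+5+4+3+2+1 = 45.
Year 1: $68,850 × 9/45 = $13,770. Book value $73,380.
Year 2: $68,850 × 8/45 = $12,240. Book value $61,140.
Year 3: $68,850 × 7/45 = $10,710. Book value $50,430.
Year 4: $68,850 × 6/45 = $9,180. Book value $41,250.

$9,180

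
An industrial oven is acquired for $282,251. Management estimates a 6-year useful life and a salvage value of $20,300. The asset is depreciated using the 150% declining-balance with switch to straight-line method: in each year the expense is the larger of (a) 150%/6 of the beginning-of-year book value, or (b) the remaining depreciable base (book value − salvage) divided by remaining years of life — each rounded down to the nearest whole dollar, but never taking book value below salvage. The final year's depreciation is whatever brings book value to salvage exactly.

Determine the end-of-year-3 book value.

Depreciable base = $282,251 − $20,300 = $261,951.
Year 1: DB = ⌊$282,251 × 150%/6⌋ = $70,562; SL = ⌊$261,951/6⌋ = $43,658 → take DB $70,562. Book value $211,689.
Year 2: DB = ⌊$211,689 × 150%/6⌋ = $52,922; SL = ⌊$191,389/5⌋ = $38,277 → take DB $52,922. Book value $158,767.
Year 3: DB = ⌊$158,767 × 150%/6⌋ = $39,691; SL = ⌊$138,467/4⌋ = $34,616 → take DB $39,691. Book value $119,076.

$119,076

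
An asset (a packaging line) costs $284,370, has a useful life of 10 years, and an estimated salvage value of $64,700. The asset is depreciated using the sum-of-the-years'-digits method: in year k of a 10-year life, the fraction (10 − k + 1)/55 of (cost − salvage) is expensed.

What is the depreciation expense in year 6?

Depreciable base = $284,370 − $64,700 = $219,670.
Sum of the years' digits = 10+9+8+7+6+5+4+3+2+1 = 55.
Year 1: $219,670 × 10/55 = $39,940. Book value $244,430.
Year 2: $219,670 × 9/55 = $35,946. Book value $208,484.
Year 3: $219,670 × 8/55 = $31,952. Book value $176,532.
Year 4: $219,670 × 7/55 = $27,958. Book value $148,574.
Year 5: $219,670 × 6/55 = $23,964. Book value $124,610.
Year 6: $219,670 × 5/55 = $19,970. Book value $104,640.

$19,970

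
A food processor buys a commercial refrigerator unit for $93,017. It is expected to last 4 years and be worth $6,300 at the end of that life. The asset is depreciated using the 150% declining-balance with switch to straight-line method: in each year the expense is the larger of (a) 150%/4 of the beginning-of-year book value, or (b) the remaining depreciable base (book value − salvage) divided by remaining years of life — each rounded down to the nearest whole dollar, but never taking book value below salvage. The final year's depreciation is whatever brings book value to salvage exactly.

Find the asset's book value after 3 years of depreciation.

$21,318

Depreciable base = $93,017 − $6,300 = $86,717.
Year 1: DB = ⌊$93,017 × 150%/4⌋ = $34,881; SL = ⌊$86,717/4⌋ = $21,679 → take DB $34,881. Book value $58,136.
Year 2: DB = ⌊$58,136 × 150%/4⌋ = $21,801; SL = ⌊$51,836/3⌋ = $17,278 → take DB $21,801. Book value $36,335.
Year 3: DB = ⌊$36,335 × 150%/4⌋ = $13,625; SL = ⌊$30,035/2⌋ = $15,017 → take SL $15,017. Book value $21,318.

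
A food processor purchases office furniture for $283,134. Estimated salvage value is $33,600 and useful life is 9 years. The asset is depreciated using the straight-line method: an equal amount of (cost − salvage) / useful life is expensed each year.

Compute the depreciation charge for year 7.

$27,726

Depreciable base = $283,134 − $33,600 = $249,534.
Annual expense = $249,534 / 9 = $27,726.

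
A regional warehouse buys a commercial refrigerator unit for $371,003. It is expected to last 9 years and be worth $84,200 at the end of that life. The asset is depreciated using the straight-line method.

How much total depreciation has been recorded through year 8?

Depreciable base = $371,003 − $84,200 = $286,803.
Annual expense = $286,803 / 9 = $31,867.
End of year 1: book value $339,136.
End of year 2: book value $307,269.
End of year 3: book value $275,402.
End of year 4: book value $243,535.
End of year 5: book value $211,668.
End of year 6: book value $179,801.
End of year 7: book value $147,934.
End of year 8: book value $116,067.
Accumulated through year 8 = $371,003 − $116,067 = $254,936.

$254,936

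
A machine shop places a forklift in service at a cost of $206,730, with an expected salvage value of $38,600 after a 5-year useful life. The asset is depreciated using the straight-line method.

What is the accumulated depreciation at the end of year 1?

Depreciable base = $206,730 − $38,600 = $168,130.
Annual expense = $168,130 / 5 = $33,626.
End of year 1: book value $173,104.
Accumulated through year 1 = $206,730 − $173,104 = $33,626.

$33,626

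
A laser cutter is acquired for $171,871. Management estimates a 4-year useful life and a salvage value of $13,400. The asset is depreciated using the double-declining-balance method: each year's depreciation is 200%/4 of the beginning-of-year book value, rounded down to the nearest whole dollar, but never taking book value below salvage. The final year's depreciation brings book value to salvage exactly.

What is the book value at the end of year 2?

$42,968

Depreciable base = $171,871 − $13,400 = $158,471.
Year 1: ⌊$171,871 × 200%/4⌋ = $85,935. Book value $85,936.
Year 2: ⌊$85,936 × 200%/4⌋ = $42,968. Book value $42,968.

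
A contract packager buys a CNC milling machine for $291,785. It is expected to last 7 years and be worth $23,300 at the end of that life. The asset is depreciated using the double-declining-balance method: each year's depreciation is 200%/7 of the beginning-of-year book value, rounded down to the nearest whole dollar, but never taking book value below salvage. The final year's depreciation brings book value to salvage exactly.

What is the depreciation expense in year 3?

Depreciable base = $291,785 − $23,300 = $268,485.
Year 1: ⌊$291,785 × 200%/7⌋ = $83,367. Book value $208,418.
Year 2: ⌊$208,418 × 200%/7⌋ = $59,548. Book value $148,870.
Year 3: ⌊$148,870 × 200%/7⌋ = $42,534. Book value $106,336.

$42,534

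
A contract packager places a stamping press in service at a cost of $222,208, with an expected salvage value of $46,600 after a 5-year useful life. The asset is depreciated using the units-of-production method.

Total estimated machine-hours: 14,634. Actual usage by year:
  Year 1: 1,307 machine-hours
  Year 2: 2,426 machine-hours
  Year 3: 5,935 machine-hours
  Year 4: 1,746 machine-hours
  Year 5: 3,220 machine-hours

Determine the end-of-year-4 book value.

Depreciable base = $222,208 − $46,600 = $175,608.
Rate = $175,608 / 14,634 machine-hours = $12 per machine-hour.
Year 1: 1,307 × $12 = $15,684. Book value $206,524.
Year 2: 2,426 × $12 = $29,112. Book value $177,412.
Year 3: 5,935 × $12 = $71,220. Book value $106,192.
Year 4: 1,746 × $12 = $20,952. Book value $85,240.

$85,240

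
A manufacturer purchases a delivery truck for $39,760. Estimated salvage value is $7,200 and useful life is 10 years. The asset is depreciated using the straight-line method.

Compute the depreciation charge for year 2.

$3,256

Depreciable base = $39,760 − $7,200 = $32,560.
Annual expense = $32,560 / 10 = $3,256.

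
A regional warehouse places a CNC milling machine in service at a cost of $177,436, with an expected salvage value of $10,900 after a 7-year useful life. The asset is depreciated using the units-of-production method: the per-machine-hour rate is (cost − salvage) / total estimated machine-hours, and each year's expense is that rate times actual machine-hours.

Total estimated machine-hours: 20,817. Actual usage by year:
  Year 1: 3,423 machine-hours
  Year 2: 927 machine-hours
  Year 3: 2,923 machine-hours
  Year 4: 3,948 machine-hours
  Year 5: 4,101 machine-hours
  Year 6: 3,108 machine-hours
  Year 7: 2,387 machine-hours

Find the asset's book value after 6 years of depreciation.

Depreciable base = $177,436 − $10,900 = $166,536.
Rate = $166,536 / 20,817 machine-hours = $8 per machine-hour.
Year 1: 3,423 × $8 = $27,384. Book value $150,052.
Year 2: 927 × $8 = $7,416. Book value $142,636.
Year 3: 2,923 × $8 = $23,384. Book value $119,252.
Year 4: 3,948 × $8 = $31,584. Book value $87,668.
Year 5: 4,101 × $8 = $32,808. Book value $54,860.
Year 6: 3,108 × $8 = $24,864. Book value $29,996.

$29,996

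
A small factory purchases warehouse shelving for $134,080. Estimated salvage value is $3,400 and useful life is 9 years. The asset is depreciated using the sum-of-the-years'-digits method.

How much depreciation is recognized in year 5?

Depreciable base = $134,080 − $3,400 = $130,680.
Sum of the years' digits = 9+8+7+6+5+4+3+2+1 = 45.
Year 1: $130,680 × 9/45 = $26,136. Book value $107,944.
Year 2: $130,680 × 8/45 = $23,232. Book value $84,712.
Year 3: $130,680 × 7/45 = $20,328. Book value $64,384.
Year 4: $130,680 × 6/45 = $17,424. Book value $46,960.
Year 5: $130,680 × 5/45 = $14,520. Book value $32,440.

$14,520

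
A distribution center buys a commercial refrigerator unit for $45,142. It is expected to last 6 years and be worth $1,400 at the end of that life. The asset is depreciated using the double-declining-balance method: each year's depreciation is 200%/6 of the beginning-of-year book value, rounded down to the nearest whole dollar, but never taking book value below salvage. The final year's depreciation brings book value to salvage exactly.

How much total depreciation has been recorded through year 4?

$36,224

Depreciable base = $45,142 − $1,400 = $43,742.
Year 1: ⌊$45,142 × 200%/6⌋ = $15,047. Book value $30,095.
Year 2: ⌊$30,095 × 200%/6⌋ = $10,031. Book value $20,064.
Year 3: ⌊$20,064 × 200%/6⌋ = $6,688. Book value $13,376.
Year 4: ⌊$13,376 × 200%/6⌋ = $4,458. Book value $8,918.
Accumulated through year 4 = $45,142 − $8,918 = $36,224.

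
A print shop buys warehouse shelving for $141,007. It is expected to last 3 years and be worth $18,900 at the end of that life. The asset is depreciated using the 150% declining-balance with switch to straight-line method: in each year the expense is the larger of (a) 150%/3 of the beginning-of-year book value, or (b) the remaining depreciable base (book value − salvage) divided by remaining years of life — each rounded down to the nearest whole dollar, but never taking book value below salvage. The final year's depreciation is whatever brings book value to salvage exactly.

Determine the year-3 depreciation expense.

$16,352

Depreciable base = $141,007 − $18,900 = $122,107.
Year 1: DB = ⌊$141,007 × 150%/3⌋ = $70,503; SL = ⌊$122,107/3⌋ = $40,702 → take DB $70,503. Book value $70,504.
Year 2: DB = ⌊$70,504 × 150%/3⌋ = $35,252; SL = ⌊$51,604/2⌋ = $25,802 → take DB $35,252. Book value $35,252.
Year 3 (final): $35,252 − $18,900 = $16,352. Book value $18,900.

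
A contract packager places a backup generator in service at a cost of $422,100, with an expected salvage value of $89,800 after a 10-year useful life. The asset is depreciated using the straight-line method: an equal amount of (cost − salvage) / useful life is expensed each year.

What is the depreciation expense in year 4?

$33,230

Depreciable base = $422,100 − $89,800 = $332,300.
Annual expense = $332,300 / 10 = $33,230.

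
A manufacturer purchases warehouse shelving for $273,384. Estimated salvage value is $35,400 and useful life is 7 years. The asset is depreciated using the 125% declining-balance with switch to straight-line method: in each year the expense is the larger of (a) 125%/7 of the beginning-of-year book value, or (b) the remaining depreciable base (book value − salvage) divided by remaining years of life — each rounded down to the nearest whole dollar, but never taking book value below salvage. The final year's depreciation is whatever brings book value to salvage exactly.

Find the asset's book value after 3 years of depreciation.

$151,525

Depreciable base = $273,384 − $35,400 = $237,984.
Year 1: DB = ⌊$273,384 × 125%/7⌋ = $48,818; SL = ⌊$237,984/7⌋ = $33,997 → take DB $48,818. Book value $224,566.
Year 2: DB = ⌊$224,566 × 125%/7⌋ = $40,101; SL = ⌊$189,166/6⌋ = $31,527 → take DB $40,101. Book value $184,465.
Year 3: DB = ⌊$184,465 × 125%/7⌋ = $32,940; SL = ⌊$149,065/5⌋ = $29,813 → take DB $32,940. Book value $151,525.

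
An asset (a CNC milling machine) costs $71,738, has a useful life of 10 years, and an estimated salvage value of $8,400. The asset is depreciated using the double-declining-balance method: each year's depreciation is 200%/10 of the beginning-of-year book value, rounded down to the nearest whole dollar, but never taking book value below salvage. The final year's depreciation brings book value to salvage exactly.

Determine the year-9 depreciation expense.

Depreciable base = $71,738 − $8,400 = $63,338.
Year 1: ⌊$71,738 × 200%/10⌋ = $14,347. Book value $57,391.
Year 2: ⌊$57,391 × 200%/10⌋ = $11,478. Book value $45,913.
Year 3: ⌊$45,913 × 200%/10⌋ = $9,182. Book value $36,731.
Year 4: ⌊$36,731 × 200%/10⌋ = $7,346. Book value $29,385.
Year 5: ⌊$29,385 × 200%/10⌋ = $5,877. Book value $23,508.
Year 6: ⌊$23,508 × 200%/10⌋ = $4,701. Book value $18,807.
Year 7: ⌊$18,807 × 200%/10⌋ = $3,761. Book value $15,046.
Year 8: ⌊$15,046 × 200%/10⌋ = $3,009. Book value $12,037.
Year 9: ⌊$12,037 × 200%/10⌋ = $2,407. Book value $9,630.

$2,407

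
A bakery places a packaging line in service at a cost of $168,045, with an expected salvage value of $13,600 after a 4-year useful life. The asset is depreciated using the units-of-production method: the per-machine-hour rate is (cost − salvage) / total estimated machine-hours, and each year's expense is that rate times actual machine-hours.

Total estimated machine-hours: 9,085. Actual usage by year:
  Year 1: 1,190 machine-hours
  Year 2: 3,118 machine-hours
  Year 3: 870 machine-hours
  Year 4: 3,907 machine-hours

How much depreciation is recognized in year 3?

$14,790

Depreciable base = $168,045 − $13,600 = $154,445.
Rate = $154,445 / 9,085 machine-hours = $17 per machine-hour.
Year 1: 1,190 × $17 = $20,230. Book value $147,815.
Year 2: 3,118 × $17 = $53,006. Book value $94,809.
Year 3: 870 × $17 = $14,790. Book value $80,019.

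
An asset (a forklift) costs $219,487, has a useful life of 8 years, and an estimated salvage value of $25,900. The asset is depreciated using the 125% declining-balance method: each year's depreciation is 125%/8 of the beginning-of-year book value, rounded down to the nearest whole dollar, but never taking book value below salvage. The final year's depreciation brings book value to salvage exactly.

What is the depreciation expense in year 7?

$12,374

Depreciable base = $219,487 − $25,900 = $193,587.
Year 1: ⌊$219,487 × 125%/8⌋ = $34,294. Book value $185,193.
Year 2: ⌊$185,193 × 125%/8⌋ = $28,936. Book value $156,257.
Year 3: ⌊$156,257 × 125%/8⌋ = $24,415. Book value $131,842.
Year 4: ⌊$131,842 × 125%/8⌋ = $20,600. Book value $111,242.
Year 5: ⌊$111,242 × 125%/8⌋ = $17,381. Book value $93,861.
Year 6: ⌊$93,861 × 125%/8⌋ = $14,665. Book value $79,196.
Year 7: ⌊$79,196 × 125%/8⌋ = $12,374. Book value $66,822.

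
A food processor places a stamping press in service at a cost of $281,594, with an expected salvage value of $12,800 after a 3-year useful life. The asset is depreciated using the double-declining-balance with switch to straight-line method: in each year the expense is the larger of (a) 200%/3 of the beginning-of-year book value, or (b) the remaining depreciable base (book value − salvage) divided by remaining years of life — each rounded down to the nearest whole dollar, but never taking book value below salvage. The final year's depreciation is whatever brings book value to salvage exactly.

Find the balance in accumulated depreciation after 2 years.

Depreciable base = $281,594 − $12,800 = $268,794.
Year 1: DB = ⌊$281,594 × 200%/3⌋ = $187,729; SL = ⌊$268,794/3⌋ = $89,598 → take DB $187,729. Book value $93,865.
Year 2: DB = ⌊$93,865 × 200%/3⌋ = $62,576; SL = ⌊$81,065/2⌋ = $40,532 → take DB $62,576. Book value $31,289.
Accumulated through year 2 = $281,594 − $31,289 = $250,305.

$250,305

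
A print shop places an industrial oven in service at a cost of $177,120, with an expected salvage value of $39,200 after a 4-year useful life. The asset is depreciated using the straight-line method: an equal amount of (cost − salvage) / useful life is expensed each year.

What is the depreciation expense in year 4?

$34,480

Depreciable base = $177,120 − $39,200 = $137,920.
Annual expense = $137,920 / 4 = $34,480.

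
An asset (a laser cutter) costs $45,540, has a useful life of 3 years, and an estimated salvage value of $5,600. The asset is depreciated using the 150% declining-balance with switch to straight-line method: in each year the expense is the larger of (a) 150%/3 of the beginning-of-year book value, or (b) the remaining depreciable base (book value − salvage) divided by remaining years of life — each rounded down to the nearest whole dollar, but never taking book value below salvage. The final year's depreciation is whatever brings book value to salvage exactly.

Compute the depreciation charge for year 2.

$11,385

Depreciable base = $45,540 − $5,600 = $39,940.
Year 1: DB = ⌊$45,540 × 150%/3⌋ = $22,770; SL = ⌊$39,940/3⌋ = $13,313 → take DB $22,770. Book value $22,770.
Year 2: DB = ⌊$22,770 × 150%/3⌋ = $11,385; SL = ⌊$17,170/2⌋ = $8,585 → take DB $11,385. Book value $11,385.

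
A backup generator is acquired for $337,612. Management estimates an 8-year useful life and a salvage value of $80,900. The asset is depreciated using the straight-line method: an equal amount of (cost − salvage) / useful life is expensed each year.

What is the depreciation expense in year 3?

Depreciable base = $337,612 − $80,900 = $256,712.
Annual expense = $256,712 / 8 = $32,089.

$32,089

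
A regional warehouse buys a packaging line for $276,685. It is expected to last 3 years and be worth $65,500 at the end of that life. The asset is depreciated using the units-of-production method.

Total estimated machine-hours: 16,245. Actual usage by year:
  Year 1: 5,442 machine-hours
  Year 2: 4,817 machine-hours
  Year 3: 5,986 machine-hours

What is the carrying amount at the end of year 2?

Depreciable base = $276,685 − $65,500 = $211,185.
Rate = $211,185 / 16,245 machine-hours = $13 per machine-hour.
Year 1: 5,442 × $13 = $70,746. Book value $205,939.
Year 2: 4,817 × $13 = $62,621. Book value $143,318.

$143,318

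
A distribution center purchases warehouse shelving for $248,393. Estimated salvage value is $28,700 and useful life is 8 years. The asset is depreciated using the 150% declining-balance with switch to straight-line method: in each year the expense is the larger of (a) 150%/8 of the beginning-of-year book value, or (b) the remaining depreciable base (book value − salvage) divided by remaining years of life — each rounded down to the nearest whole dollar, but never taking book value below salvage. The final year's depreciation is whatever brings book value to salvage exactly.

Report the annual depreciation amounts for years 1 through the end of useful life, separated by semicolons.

Depreciable base = $248,393 − $28,700 = $219,693.
Year 1: DB = ⌊$248,393 × 150%/8⌋ = $46,573; SL = ⌊$219,693/8⌋ = $27,461 → take DB $46,573. Book value $201,820.
Year 2: DB = ⌊$201,820 × 150%/8⌋ = $37,841; SL = ⌊$173,120/7⌋ = $24,731 → take DB $37,841. Book value $163,979.
Year 3: DB = ⌊$163,979 × 150%/8⌋ = $30,746; SL = ⌊$135,279/6⌋ = $22,546 → take DB $30,746. Book value $133,233.
Year 4: DB = ⌊$133,233 × 150%/8⌋ = $24,981; SL = ⌊$104,533/5⌋ = $20,906 → take DB $24,981. Book value $108,252.
Year 5: DB = ⌊$108,252 × 150%/8⌋ = $20,297; SL = ⌊$79,552/4⌋ = $19,888 → take DB $20,297. Book value $87,955.
Year 6: DB = ⌊$87,955 × 150%/8⌋ = $16,491; SL = ⌊$59,255/3⌋ = $19,751 → take SL $19,751. Book value $68,204.
Year 7: DB = ⌊$68,204 × 150%/8⌋ = $12,788; SL = ⌊$39,504/2⌋ = $19,752 → take SL $19,752. Book value $48,452.
Year 8 (final): $48,452 − $28,700 = $19,752. Book value $28,700.

$46,573; $37,841; $30,746; $24,981; $20,297; $19,751; $19,752; $19,752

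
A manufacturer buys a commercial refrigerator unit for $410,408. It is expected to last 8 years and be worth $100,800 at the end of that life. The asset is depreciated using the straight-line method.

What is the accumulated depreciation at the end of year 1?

Depreciable base = $410,408 − $100,800 = $309,608.
Annual expense = $309,608 / 8 = $38,701.
End of year 1: book value $371,707.
Accumulated through year 1 = $410,408 − $371,707 = $38,701.

$38,701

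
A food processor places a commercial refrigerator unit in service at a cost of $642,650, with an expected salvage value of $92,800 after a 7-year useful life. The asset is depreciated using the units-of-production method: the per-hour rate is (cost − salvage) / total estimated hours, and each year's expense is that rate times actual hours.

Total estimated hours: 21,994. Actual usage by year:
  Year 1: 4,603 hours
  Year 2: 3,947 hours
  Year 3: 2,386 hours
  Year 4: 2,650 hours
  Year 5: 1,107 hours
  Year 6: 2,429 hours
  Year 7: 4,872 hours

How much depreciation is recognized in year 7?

$121,800

Depreciable base = $642,650 − $92,800 = $549,850.
Rate = $549,850 / 21,994 hours = $25 per hour.
Year 1: 4,603 × $25 = $115,075. Book value $527,575.
Year 2: 3,947 × $25 = $98,675. Book value $428,900.
Year 3: 2,386 × $25 = $59,650. Book value $369,250.
Year 4: 2,650 × $25 = $66,250. Book value $303,000.
Year 5: 1,107 × $25 = $27,675. Book value $275,325.
Year 6: 2,429 × $25 = $60,725. Book value $214,600.
Year 7: 4,872 × $25 = $121,800. Book value $92,800.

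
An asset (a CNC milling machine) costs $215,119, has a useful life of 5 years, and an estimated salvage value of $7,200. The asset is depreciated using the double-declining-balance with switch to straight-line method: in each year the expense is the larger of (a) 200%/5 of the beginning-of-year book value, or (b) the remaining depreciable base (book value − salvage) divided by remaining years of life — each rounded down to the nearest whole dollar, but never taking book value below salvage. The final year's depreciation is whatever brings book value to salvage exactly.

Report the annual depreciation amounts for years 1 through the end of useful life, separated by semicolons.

$86,047; $51,628; $30,977; $19,633; $19,634

Depreciable base = $215,119 − $7,200 = $207,919.
Year 1: DB = ⌊$215,119 × 200%/5⌋ = $86,047; SL = ⌊$207,919/5⌋ = $41,583 → take DB $86,047. Book value $129,072.
Year 2: DB = ⌊$129,072 × 200%/5⌋ = $51,628; SL = ⌊$121,872/4⌋ = $30,468 → take DB $51,628. Book value $77,444.
Year 3: DB = ⌊$77,444 × 200%/5⌋ = $30,977; SL = ⌊$70,244/3⌋ = $23,414 → take DB $30,977. Book value $46,467.
Year 4: DB = ⌊$46,467 × 200%/5⌋ = $18,586; SL = ⌊$39,267/2⌋ = $19,633 → take SL $19,633. Book value $26,834.
Year 5 (final): $26,834 − $7,200 = $19,634. Book value $7,200.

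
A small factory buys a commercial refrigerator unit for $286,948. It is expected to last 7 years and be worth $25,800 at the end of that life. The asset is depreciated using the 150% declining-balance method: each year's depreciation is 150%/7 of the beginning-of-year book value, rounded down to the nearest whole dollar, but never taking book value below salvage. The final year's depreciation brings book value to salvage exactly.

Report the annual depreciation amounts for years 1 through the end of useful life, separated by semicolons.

$61,488; $48,312; $37,960; $29,826; $23,434; $18,413; $41,715

Depreciable base = $286,948 − $25,800 = $261,148.
Year 1: ⌊$286,948 × 150%/7⌋ = $61,488. Book value $225,460.
Year 2: ⌊$225,460 × 150%/7⌋ = $48,312. Book value $177,148.
Year 3: ⌊$177,148 × 150%/7⌋ = $37,960. Book value $139,188.
Year 4: ⌊$139,188 × 150%/7⌋ = $29,826. Book value $109,362.
Year 5: ⌊$109,362 × 150%/7⌋ = $23,434. Book value $85,928.
Year 6: ⌊$85,928 × 150%/7⌋ = $18,413. Book value $67,515.
Year 7 (final): $67,515 − $25,800 = $41,715. Book value $25,800.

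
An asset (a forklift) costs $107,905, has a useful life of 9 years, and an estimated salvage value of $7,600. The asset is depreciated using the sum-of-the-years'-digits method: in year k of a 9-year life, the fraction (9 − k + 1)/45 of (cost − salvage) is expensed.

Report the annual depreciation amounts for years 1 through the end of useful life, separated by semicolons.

Depreciable base = $107,905 − $7,600 = $100,305.
Sum of the years' digits = 9+8+7+6+5+4+3+2+1 = 45.
Year 1: $100,305 × 9/45 = $20,061. Book value $87,844.
Year 2: $100,305 × 8/45 = $17,832. Book value $70,012.
Year 3: $100,305 × 7/45 = $15,603. Book value $54,409.
Year 4: $100,305 × 6/45 = $13,374. Book value $41,035.
Year 5: $100,305 × 5/45 = $11,145. Book value $29,890.
Year 6: $100,305 × 4/45 = $8,916. Book value $20,974.
Year 7: $100,305 × 3/45 = $6,687. Book value $14,287.
Year 8: $100,305 × 2/45 = $4,458. Book value $9,829.
Year 9: $100,305 × 1/45 = $2,229. Book value $7,600.

$20,061; $17,832; $15,603; $13,374; $11,145; $8,916; $6,687; $4,458; $2,229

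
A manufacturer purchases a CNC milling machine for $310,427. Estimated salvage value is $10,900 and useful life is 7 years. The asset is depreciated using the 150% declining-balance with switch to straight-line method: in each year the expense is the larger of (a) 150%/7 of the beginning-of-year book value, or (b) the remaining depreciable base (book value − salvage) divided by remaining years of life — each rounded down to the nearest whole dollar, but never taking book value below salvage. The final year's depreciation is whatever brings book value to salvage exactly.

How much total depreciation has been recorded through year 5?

Depreciable base = $310,427 − $10,900 = $299,527.
Year 1: DB = ⌊$310,427 × 150%/7⌋ = $66,520; SL = ⌊$299,527/7⌋ = $42,789 → take DB $66,520. Book value $243,907.
Year 2: DB = ⌊$243,907 × 150%/7⌋ = $52,265; SL = ⌊$233,007/6⌋ = $38,834 → take DB $52,265. Book value $191,642.
Year 3: DB = ⌊$191,642 × 150%/7⌋ = $41,066; SL = ⌊$180,742/5⌋ = $36,148 → take DB $41,066. Book value $150,576.
Year 4: DB = ⌊$150,576 × 150%/7⌋ = $32,266; SL = ⌊$139,676/4⌋ = $34,919 → take SL $34,919. Book value $115,657.
Year 5: DB = ⌊$115,657 × 150%/7⌋ = $24,783; SL = ⌊$104,757/3⌋ = $34,919 → take SL $34,919. Book value $80,738.
Accumulated through year 5 = $310,427 − $80,738 = $229,689.

$229,689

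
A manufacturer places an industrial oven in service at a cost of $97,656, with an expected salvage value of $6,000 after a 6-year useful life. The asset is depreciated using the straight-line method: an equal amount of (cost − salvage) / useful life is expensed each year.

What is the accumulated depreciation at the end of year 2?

Depreciable base = $97,656 − $6,000 = $91,656.
Annual expense = $91,656 / 6 = $15,276.
End of year 1: book value $82,380.
End of year 2: book value $67,104.
Accumulated through year 2 = $97,656 − $67,104 = $30,552.

$30,552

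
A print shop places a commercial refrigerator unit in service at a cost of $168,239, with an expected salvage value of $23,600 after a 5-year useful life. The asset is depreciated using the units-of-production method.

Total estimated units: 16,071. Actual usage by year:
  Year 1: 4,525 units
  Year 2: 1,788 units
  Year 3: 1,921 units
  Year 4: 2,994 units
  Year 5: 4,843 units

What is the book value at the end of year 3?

Depreciable base = $168,239 − $23,600 = $144,639.
Rate = $144,639 / 16,071 units = $9 per unit.
Year 1: 4,525 × $9 = $40,725. Book value $127,514.
Year 2: 1,788 × $9 = $16,092. Book value $111,422.
Year 3: 1,921 × $9 = $17,289. Book value $94,133.

$94,133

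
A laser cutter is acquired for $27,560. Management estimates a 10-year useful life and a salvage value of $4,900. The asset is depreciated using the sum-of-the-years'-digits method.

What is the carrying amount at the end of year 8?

Depreciable base = $27,560 − $4,900 = $22,660.
Sum of the years' digits = 10+9+8+7+6+5+4+3+2+1 = 55.
Year 1: $22,660 × 10/55 = $4,120. Book value $23,440.
Year 2: $22,660 × 9/55 = $3,708. Book value $19,732.
Year 3: $22,660 × 8/55 = $3,296. Book value $16,436.
Year 4: $22,660 × 7/55 = $2,884. Book value $13,552.
Year 5: $22,660 × 6/55 = $2,472. Book value $11,080.
Year 6: $22,660 × 5/55 = $2,060. Book value $9,020.
Year 7: $22,660 × 4/55 = $1,648. Book value $7,372.
Year 8: $22,660 × 3/55 = $1,236. Book value $6,136.

$6,136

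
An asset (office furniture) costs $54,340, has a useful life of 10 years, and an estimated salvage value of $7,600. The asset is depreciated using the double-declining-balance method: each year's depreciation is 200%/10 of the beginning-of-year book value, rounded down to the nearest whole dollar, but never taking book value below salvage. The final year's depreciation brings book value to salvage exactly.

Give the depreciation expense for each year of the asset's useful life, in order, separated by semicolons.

Depreciable base = $54,340 − $7,600 = $46,740.
Year 1: ⌊$54,340 × 200%/10⌋ = $10,868. Book value $43,472.
Year 2: ⌊$43,472 × 200%/10⌋ = $8,694. Book value $34,778.
Year 3: ⌊$34,778 × 200%/10⌋ = $6,955. Book value $27,823.
Year 4: ⌊$27,823 × 200%/10⌋ = $5,564. Book value $22,259.
Year 5: ⌊$22,259 × 200%/10⌋ = $4,451. Book value $17,808.
Year 6: ⌊$17,808 × 200%/10⌋ = $3,561. Book value $14,247.
Year 7: ⌊$14,247 × 200%/10⌋ = $2,849. Book value $11,398.
Year 8: ⌊$11,398 × 200%/10⌋ = $2,279. Book value $9,119.
Year 9: ⌊$9,119 × 200%/10⌋ = $1,823, capped at $1,519. Book value $7,600.
Year 10 (final): $7,600 − $7,600 = $0. Book value $7,600.

$10,868; $8,694; $6,955; $5,564; $4,451; $3,561; $2,849; $2,279; $1,519; $0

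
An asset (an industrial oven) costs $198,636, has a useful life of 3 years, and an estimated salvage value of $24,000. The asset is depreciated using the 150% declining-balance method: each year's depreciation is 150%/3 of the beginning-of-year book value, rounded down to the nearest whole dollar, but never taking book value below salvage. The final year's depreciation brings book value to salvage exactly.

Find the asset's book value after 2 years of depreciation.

$49,659

Depreciable base = $198,636 − $24,000 = $174,636.
Year 1: ⌊$198,636 × 150%/3⌋ = $99,318. Book value $99,318.
Year 2: ⌊$99,318 × 150%/3⌋ = $49,659. Book value $49,659.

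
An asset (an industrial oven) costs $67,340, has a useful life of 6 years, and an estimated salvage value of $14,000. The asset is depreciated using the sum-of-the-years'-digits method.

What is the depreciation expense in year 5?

$5,080

Depreciable base = $67,340 − $14,000 = $53,340.
Sum of the years' digits = 6+5+4+3+2+1 = 21.
Year 1: $53,340 × 6/21 = $15,240. Book value $52,100.
Year 2: $53,340 × 5/21 = $12,700. Book value $39,400.
Year 3: $53,340 × 4/21 = $10,160. Book value $29,240.
Year 4: $53,340 × 3/21 = $7,620. Book value $21,620.
Year 5: $53,340 × 2/21 = $5,080. Book value $16,540.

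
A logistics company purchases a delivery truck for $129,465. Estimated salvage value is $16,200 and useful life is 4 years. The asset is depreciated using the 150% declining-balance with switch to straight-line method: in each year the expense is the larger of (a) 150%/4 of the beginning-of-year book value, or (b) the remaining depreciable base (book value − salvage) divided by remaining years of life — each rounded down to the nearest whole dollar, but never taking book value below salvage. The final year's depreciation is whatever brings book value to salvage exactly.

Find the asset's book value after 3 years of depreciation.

Depreciable base = $129,465 − $16,200 = $113,265.
Year 1: DB = ⌊$129,465 × 150%/4⌋ = $48,549; SL = ⌊$113,265/4⌋ = $28,316 → take DB $48,549. Book value $80,916.
Year 2: DB = ⌊$80,916 × 150%/4⌋ = $30,343; SL = ⌊$64,716/3⌋ = $21,572 → take DB $30,343. Book value $50,573.
Year 3: DB = ⌊$50,573 × 150%/4⌋ = $18,964; SL = ⌊$34,373/2⌋ = $17,186 → take DB $18,964. Book value $31,609.

$31,609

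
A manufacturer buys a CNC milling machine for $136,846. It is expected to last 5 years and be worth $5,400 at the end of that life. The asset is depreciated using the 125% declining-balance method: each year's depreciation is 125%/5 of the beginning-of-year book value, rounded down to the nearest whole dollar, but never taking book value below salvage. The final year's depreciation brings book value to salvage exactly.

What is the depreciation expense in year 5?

Depreciable base = $136,846 − $5,400 = $131,446.
Year 1: ⌊$136,846 × 125%/5⌋ = $34,211. Book value $102,635.
Year 2: ⌊$102,635 × 125%/5⌋ = $25,658. Book value $76,977.
Year 3: ⌊$76,977 × 125%/5⌋ = $19,244. Book value $57,733.
Year 4: ⌊$57,733 × 125%/5⌋ = $14,433. Book value $43,300.
Year 5 (final): $43,300 − $5,400 = $37,900. Book value $5,400.

$37,900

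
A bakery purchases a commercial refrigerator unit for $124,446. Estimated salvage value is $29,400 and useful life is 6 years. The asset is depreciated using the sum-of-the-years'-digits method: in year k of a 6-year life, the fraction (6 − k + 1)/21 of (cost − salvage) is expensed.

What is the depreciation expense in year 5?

$9,052

Depreciable base = $124,446 − $29,400 = $95,046.
Sum of the years' digits = 6+5+4+3+2+1 = 21.
Year 1: $95,046 × 6/21 = $27,156. Book value $97,290.
Year 2: $95,046 × 5/21 = $22,630. Book value $74,660.
Year 3: $95,046 × 4/21 = $18,104. Book value $56,556.
Year 4: $95,046 × 3/21 = $13,578. Book value $42,978.
Year 5: $95,046 × 2/21 = $9,052. Book value $33,926.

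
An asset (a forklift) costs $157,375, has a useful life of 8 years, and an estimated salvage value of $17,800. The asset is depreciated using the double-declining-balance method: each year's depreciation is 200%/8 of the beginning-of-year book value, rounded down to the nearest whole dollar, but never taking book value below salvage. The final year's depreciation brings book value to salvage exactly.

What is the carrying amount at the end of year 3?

Depreciable base = $157,375 − $17,800 = $139,575.
Year 1: ⌊$157,375 × 200%/8⌋ = $39,343. Book value $118,032.
Year 2: ⌊$118,032 × 200%/8⌋ = $29,508. Book value $88,524.
Year 3: ⌊$88,524 × 200%/8⌋ = $22,131. Book value $66,393.

$66,393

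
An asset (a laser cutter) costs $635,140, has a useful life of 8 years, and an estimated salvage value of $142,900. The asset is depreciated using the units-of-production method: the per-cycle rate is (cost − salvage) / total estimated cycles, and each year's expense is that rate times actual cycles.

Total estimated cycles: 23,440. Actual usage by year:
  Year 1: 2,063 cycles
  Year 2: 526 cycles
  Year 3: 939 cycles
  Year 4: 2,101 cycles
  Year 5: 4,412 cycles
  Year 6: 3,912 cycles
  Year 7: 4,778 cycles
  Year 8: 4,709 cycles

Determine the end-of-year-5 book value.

$424,279

Depreciable base = $635,140 − $142,900 = $492,240.
Rate = $492,240 / 23,440 cycles = $21 per cycle.
Year 1: 2,063 × $21 = $43,323. Book value $591,817.
Year 2: 526 × $21 = $11,046. Book value $580,771.
Year 3: 939 × $21 = $19,719. Book value $561,052.
Year 4: 2,101 × $21 = $44,121. Book value $516,931.
Year 5: 4,412 × $21 = $92,652. Book value $424,279.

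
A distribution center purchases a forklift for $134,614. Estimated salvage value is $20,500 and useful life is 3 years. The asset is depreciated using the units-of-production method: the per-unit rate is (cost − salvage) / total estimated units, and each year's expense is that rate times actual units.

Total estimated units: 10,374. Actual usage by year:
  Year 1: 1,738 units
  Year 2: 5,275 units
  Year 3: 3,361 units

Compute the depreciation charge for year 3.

$36,971

Depreciable base = $134,614 − $20,500 = $114,114.
Rate = $114,114 / 10,374 units = $11 per unit.
Year 1: 1,738 × $11 = $19,118. Book value $115,496.
Year 2: 5,275 × $11 = $58,025. Book value $57,471.
Year 3: 3,361 × $11 = $36,971. Book value $20,500.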